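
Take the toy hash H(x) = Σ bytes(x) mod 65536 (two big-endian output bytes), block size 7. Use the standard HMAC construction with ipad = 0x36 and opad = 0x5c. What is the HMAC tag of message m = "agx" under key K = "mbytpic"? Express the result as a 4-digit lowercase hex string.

01d9

Key "mbytpic" = 6d 62 79 74 70 69 63 is exactly B = 7 bytes: K' = 6d 62 79 74 70 69 63.
K' ⊕ ipad = 5b 54 4f 42 46 5f 55.  K' ⊕ opad = 31 3e 25 28 2c 35 3f.
Inner input = (K'⊕ipad) ∥ m = 5b 54 4f 42 46 5f 55 ∥ 61 67 78.
Inner hash: sum = 91+84+79+66+70+95+85+97+103+120 = 890 → 03 7a.
Outer input = (K'⊕opad) ∥ inner = 31 3e 25 28 2c 35 3f ∥ 03 7a.
Outer hash (tag): sum = 49+62+37+40+44+53+63+3+122 = 473 → 01 d9.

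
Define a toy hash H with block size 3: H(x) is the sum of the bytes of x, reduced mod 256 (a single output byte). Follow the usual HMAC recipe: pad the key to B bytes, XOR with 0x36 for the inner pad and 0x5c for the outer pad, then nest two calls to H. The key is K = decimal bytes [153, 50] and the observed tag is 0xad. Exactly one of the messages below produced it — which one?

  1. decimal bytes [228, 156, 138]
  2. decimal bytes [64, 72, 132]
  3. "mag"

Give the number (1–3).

Key decimal bytes [153, 50] = 99 32 is 2 bytes ≤ B = 3; zero-pad to 3 bytes: K' = 99 32 00.
K' ⊕ ipad = af 04 36; K' ⊕ opad = c5 6e 5c.
m1: inner = H(af 04 36 e4 9c 8a) = f3; tag = H(c5 6e 5c f3) = 82
m2: inner = H(af 04 36 40 48 84) = f5; tag = H(c5 6e 5c f5) = 84
m3: inner = H(af 04 36 6d 61 67) = 1e; tag = H(c5 6e 5c 1e) = ad ← matches

3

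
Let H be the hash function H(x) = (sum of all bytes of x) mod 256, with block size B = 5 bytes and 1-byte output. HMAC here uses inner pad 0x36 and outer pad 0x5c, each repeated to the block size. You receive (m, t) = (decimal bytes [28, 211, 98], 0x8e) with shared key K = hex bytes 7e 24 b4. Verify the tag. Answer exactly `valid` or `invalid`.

Key hex bytes 7e 24 b4 is 3 bytes ≤ B = 5; zero-pad to 5 bytes: K' = 7e 24 b4 00 00.
K' ⊕ ipad = 48 12 82 36 36; K' ⊕ opad = 22 78 e8 5c 5c.
Inner hash: sum = 72+18+130+54+54+28+211+98 = 665; mod 256 = 153 → 99.
Outer hash (recomputed tag): sum = 34+120+232+92+92+153 = 723; mod 256 = 211 → d3.
Recomputed tag = d3; claimed = 8e → mismatch.

invalid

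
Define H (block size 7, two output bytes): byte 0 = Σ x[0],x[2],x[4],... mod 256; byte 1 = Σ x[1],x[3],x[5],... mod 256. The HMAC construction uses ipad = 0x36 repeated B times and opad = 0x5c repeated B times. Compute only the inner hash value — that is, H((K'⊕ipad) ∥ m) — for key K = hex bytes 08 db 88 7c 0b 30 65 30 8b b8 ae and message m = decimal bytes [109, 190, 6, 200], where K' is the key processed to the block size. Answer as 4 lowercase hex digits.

Key hex bytes 08 db 88 7c 0b 30 65 30 8b b8 ae is 11 bytes > B = 7, so hash it first: H(key) = 39 6f, then zero-pad to 7 bytes: K' = 39 6f 00 00 00 00 00.
K' ⊕ ipad = 0f 59 36 36 36 36 36.
Inner input = 0f 59 36 36 36 36 36 ∥ 6d be 06 c8.
Inner hash: even-index sum = 567 mod 256 = 55; odd-index sum = 312 mod 256 = 56 → 37 38.

3738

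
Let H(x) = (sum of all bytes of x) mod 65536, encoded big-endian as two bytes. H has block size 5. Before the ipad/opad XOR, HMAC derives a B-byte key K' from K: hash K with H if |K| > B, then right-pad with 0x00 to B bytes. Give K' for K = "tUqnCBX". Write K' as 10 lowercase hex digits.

0285000000

|K| = 7 > B = 5, so first hash the key.
H(K): sum = 116+85+113+110+67+66+88 = 645 → 02 85.
Zero-pad H(K) = 02 85 to 5 bytes: K' = 02 85 00 00 00.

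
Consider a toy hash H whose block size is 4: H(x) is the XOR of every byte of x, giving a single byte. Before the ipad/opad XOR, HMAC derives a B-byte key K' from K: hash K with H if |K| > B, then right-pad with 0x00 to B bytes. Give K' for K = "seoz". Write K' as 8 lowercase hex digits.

Key "seoz" = 73 65 6f 7a is exactly B = 4 bytes: K' = 73 65 6f 7a.

73656f7a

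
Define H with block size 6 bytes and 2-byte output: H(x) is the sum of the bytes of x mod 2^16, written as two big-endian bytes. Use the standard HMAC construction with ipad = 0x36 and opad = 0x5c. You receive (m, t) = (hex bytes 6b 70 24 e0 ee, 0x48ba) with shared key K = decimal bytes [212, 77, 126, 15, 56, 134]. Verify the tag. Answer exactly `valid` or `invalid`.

Key decimal bytes [212, 77, 126, 15, 56, 134] = d4 4d 7e 0f 38 86 is exactly B = 6 bytes: K' = d4 4d 7e 0f 38 86.
K' ⊕ ipad = e2 7b 48 39 0e b0; K' ⊕ opad = 88 11 22 53 64 da.
Inner hash: sum = 226+123+72+57+14+176+107+112+36+224+238 = 1385 → 05 69.
Outer hash (recomputed tag): sum = 136+17+34+83+100+218+5+105 = 698 → 02 ba.
Recomputed tag = 02ba; claimed = 48ba → mismatch.

invalid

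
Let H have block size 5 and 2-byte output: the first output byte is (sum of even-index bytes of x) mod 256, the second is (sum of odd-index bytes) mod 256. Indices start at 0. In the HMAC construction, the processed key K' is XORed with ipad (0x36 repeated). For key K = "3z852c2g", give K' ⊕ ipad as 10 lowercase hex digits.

f94f363636

Key "3z852c2g" = 33 7a 38 35 32 63 32 67 is 8 bytes > B = 5, so hash it first: H(key) = cf 79, then zero-pad to 5 bytes: K' = cf 79 00 00 00.
XOR each byte with 0x36: cf⊕36=f9, 79⊕36=4f, 00⊕36=36, 00⊕36=36, 00⊕36=36.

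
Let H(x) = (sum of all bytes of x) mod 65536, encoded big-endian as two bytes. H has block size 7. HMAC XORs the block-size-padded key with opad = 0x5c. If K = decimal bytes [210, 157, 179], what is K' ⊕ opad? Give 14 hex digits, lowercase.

Key decimal bytes [210, 157, 179] = d2 9d b3 is 3 bytes ≤ B = 7; zero-pad to 7 bytes: K' = d2 9d b3 00 00 00 00.
XOR each byte with 0x5c: d2⊕5c=8e, 9d⊕5c=c1, b3⊕5c=ef, 00⊕5c=5c, 00⊕5c=5c, 00⊕5c=5c, 00⊕5c=5c.

8ec1ef5c5c5c5c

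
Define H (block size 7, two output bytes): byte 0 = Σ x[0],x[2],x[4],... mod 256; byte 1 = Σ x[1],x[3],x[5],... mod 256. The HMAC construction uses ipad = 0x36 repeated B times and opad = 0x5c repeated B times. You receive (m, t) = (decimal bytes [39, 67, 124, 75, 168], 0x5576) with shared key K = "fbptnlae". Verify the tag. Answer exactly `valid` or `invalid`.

Key "fbptnlae" = 66 62 70 74 6e 6c 61 65 is 8 bytes > B = 7, so hash it first: H(key) = a5 a7, then zero-pad to 7 bytes: K' = a5 a7 00 00 00 00 00.
K' ⊕ ipad = 93 91 36 36 36 36 36; K' ⊕ opad = f9 fb 5c 5c 5c 5c 5c.
Inner hash: even-index sum = 451 mod 256 = 195; odd-index sum = 584 mod 256 = 72 → c3 48.
Outer hash (recomputed tag): even-index sum = 597 mod 256 = 85; odd-index sum = 630 mod 256 = 118 → 55 76.
Recomputed tag = 5576; claimed = 5576 → match.

valid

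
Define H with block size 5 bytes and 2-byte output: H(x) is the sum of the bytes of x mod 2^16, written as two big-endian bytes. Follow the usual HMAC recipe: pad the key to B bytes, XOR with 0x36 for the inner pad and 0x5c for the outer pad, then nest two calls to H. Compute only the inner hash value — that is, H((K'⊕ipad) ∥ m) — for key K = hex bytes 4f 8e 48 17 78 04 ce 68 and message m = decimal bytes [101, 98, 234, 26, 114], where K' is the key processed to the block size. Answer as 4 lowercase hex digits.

Key hex bytes 4f 8e 48 17 78 04 ce 68 is 8 bytes > B = 5, so hash it first: H(key) = 02 ee, then zero-pad to 5 bytes: K' = 02 ee 00 00 00.
K' ⊕ ipad = 34 d8 36 36 36.
Inner input = 34 d8 36 36 36 ∥ 65 62 ea 1a 72.
Inner hash: sum = 52+216+54+54+54+101+98+234+26+114 = 1003 → 03 eb.

03eb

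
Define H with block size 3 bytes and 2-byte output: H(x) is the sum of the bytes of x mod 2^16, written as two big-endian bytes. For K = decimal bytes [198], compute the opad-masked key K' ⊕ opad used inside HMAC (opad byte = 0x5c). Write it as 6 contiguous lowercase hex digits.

9a5c5c

Key decimal bytes [198] = c6 is 1 byte ≤ B = 3; zero-pad to 3 bytes: K' = c6 00 00.
XOR each byte with 0x5c: c6⊕5c=9a, 00⊕5c=5c, 00⊕5c=5c.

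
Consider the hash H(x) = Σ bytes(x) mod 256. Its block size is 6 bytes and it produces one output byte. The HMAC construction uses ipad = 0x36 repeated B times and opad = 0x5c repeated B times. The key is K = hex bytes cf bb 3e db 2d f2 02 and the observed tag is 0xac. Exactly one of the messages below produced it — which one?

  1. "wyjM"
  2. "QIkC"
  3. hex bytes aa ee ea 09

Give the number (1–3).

Key hex bytes cf bb 3e db 2d f2 02 is 7 bytes > B = 6, so hash it first: H(key) = c4, then zero-pad to 6 bytes: K' = c4 00 00 00 00 00.
K' ⊕ ipad = f2 36 36 36 36 36; K' ⊕ opad = 98 5c 5c 5c 5c 5c.
m1: inner = H(f2 36 36 36 36 36 77 79 6a 4d) = a7; tag = H(98 5c 5c 5c 5c 5c a7) = 0b
m2: inner = H(f2 36 36 36 36 36 51 49 6b 43) = 48; tag = H(98 5c 5c 5c 5c 5c 48) = ac ← matches
m3: inner = H(f2 36 36 36 36 36 aa ee ea 09) = 8b; tag = H(98 5c 5c 5c 5c 5c 8b) = ef

2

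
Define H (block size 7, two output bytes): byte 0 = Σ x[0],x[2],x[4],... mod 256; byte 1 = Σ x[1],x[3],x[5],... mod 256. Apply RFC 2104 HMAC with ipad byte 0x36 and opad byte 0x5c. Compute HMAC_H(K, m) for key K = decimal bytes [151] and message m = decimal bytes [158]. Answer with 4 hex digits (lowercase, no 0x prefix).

1f57

Key decimal bytes [151] = 97 is 1 byte ≤ B = 7; zero-pad to 7 bytes: K' = 97 00 00 00 00 00 00.
K' ⊕ ipad = a1 36 36 36 36 36 36.  K' ⊕ opad = cb 5c 5c 5c 5c 5c 5c.
Inner input = (K'⊕ipad) ∥ m = a1 36 36 36 36 36 36 ∥ 9e.
Inner hash: even-index sum = 323 mod 256 = 67; odd-index sum = 320 mod 256 = 64 → 43 40.
Outer input = (K'⊕opad) ∥ inner = cb 5c 5c 5c 5c 5c 5c ∥ 43 40.
Outer hash (tag): even-index sum = 543 mod 256 = 31; odd-index sum = 343 mod 256 = 87 → 1f 57.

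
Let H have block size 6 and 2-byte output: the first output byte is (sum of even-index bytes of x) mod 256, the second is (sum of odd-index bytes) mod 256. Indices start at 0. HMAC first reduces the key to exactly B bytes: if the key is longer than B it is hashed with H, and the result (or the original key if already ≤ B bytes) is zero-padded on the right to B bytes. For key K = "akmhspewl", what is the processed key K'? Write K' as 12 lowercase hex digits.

12ba00000000

|K| = 9 > B = 6, so first hash the key.
H(K): even-index sum = 530 mod 256 = 18; odd-index sum = 442 mod 256 = 186 → 12 ba.
Zero-pad H(K) = 12 ba to 6 bytes: K' = 12 ba 00 00 00 00.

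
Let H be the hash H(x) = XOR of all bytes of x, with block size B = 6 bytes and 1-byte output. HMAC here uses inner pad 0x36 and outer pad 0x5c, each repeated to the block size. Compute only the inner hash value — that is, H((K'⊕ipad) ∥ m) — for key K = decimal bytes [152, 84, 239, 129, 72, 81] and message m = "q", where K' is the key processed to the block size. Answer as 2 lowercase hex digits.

Key decimal bytes [152, 84, 239, 129, 72, 81] = 98 54 ef 81 48 51 is exactly B = 6 bytes: K' = 98 54 ef 81 48 51.
K' ⊕ ipad = ae 62 d9 b7 7e 67.
Inner input = ae 62 d9 b7 7e 67 ∥ 71.
Inner hash: XOR ae⊕62⊕d9⊕b7⊕7e⊕67⊕71 = ca.

ca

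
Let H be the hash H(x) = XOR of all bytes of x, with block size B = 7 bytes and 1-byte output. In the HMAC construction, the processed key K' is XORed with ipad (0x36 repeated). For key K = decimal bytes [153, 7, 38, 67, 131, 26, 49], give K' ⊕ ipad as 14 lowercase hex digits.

Key decimal bytes [153, 7, 38, 67, 131, 26, 49] = 99 07 26 43 83 1a 31 is exactly B = 7 bytes: K' = 99 07 26 43 83 1a 31.
XOR each byte with 0x36: 99⊕36=af, 07⊕36=31, 26⊕36=10, 43⊕36=75, 83⊕36=b5, 1a⊕36=2c, 31⊕36=07.

af311075b52c07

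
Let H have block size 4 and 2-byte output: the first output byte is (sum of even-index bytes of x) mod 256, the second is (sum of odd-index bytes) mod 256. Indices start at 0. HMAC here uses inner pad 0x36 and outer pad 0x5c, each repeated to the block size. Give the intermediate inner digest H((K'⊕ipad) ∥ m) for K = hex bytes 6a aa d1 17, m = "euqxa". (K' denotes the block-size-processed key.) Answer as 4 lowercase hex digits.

7aaa

Key hex bytes 6a aa d1 17 is exactly B = 4 bytes: K' = 6a aa d1 17.
K' ⊕ ipad = 5c 9c e7 21.
Inner input = 5c 9c e7 21 ∥ 65 75 71 78 61.
Inner hash: even-index sum = 634 mod 256 = 122; odd-index sum = 426 mod 256 = 170 → 7a aa.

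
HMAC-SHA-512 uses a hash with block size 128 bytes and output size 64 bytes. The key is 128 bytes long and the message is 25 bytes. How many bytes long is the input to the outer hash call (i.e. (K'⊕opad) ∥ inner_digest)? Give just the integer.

192

Key is 128 ≤ 128 bytes, zero-padded: |K'| = 128.
Outer input = (K'⊕opad) ∥ H(inner) → 128 + 64 = 192 bytes.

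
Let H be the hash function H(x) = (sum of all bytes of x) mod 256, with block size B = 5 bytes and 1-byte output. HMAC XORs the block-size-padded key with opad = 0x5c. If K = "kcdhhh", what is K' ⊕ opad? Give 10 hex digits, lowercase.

Key "kcdhhh" = 6b 63 64 68 68 68 is 6 bytes > B = 5, so hash it first: H(key) = 6a, then zero-pad to 5 bytes: K' = 6a 00 00 00 00.
XOR each byte with 0x5c: 6a⊕5c=36, 00⊕5c=5c, 00⊕5c=5c, 00⊕5c=5c, 00⊕5c=5c.

365c5c5c5c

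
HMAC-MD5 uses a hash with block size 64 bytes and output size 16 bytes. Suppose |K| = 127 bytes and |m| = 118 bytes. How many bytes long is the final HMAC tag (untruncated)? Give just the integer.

The tag is one MD5 digest: 16 bytes.

16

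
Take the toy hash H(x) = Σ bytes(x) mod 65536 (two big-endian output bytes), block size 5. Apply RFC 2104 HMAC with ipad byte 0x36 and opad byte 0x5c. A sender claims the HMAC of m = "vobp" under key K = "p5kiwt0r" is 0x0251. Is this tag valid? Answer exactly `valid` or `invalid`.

invalid

Key "p5kiwt0r" = 70 35 6b 69 77 74 30 72 is 8 bytes > B = 5, so hash it first: H(key) = 03 06, then zero-pad to 5 bytes: K' = 03 06 00 00 00.
K' ⊕ ipad = 35 30 36 36 36; K' ⊕ opad = 5f 5a 5c 5c 5c.
Inner hash: sum = 53+48+54+54+54+118+111+98+112 = 702 → 02 be.
Outer hash (recomputed tag): sum = 95+90+92+92+92+2+190 = 653 → 02 8d.
Recomputed tag = 028d; claimed = 0251 → mismatch.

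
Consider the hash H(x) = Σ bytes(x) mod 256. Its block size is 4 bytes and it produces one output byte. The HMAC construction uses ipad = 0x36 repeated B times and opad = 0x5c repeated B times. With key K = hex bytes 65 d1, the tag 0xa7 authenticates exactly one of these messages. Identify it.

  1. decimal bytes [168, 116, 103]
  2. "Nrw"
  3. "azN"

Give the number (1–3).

Key hex bytes 65 d1 is 2 bytes ≤ B = 4; zero-pad to 4 bytes: K' = 65 d1 00 00.
K' ⊕ ipad = 53 e7 36 36; K' ⊕ opad = 39 8d 5c 5c.
m1: inner = H(53 e7 36 36 a8 74 67) = 29; tag = H(39 8d 5c 5c 29) = a7 ← matches
m2: inner = H(53 e7 36 36 4e 72 77) = dd; tag = H(39 8d 5c 5c dd) = 5b
m3: inner = H(53 e7 36 36 61 7a 4e) = cf; tag = H(39 8d 5c 5c cf) = 4d

1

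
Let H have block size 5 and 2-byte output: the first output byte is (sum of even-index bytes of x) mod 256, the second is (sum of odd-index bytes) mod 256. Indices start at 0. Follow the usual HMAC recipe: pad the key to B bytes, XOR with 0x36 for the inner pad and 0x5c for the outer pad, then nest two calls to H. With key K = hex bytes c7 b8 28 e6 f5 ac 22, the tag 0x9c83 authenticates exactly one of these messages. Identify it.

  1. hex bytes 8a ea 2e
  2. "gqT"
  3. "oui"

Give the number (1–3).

Key hex bytes c7 b8 28 e6 f5 ac 22 is 7 bytes > B = 5, so hash it first: H(key) = 06 4a, then zero-pad to 5 bytes: K' = 06 4a 00 00 00.
K' ⊕ ipad = 30 7c 36 36 36; K' ⊕ opad = 5a 16 5c 5c 5c.
m1: inner = H(30 7c 36 36 36 8a ea 2e) = 86 6a; tag = H(5a 16 5c 5c 5c 86 6a) = 7cf8
m2: inner = H(30 7c 36 36 36 67 71 54) = 0d 6d; tag = H(5a 16 5c 5c 5c 0d 6d) = 7f7f
m3: inner = H(30 7c 36 36 36 6f 75 69) = 11 8a; tag = H(5a 16 5c 5c 5c 11 8a) = 9c83 ← matches

3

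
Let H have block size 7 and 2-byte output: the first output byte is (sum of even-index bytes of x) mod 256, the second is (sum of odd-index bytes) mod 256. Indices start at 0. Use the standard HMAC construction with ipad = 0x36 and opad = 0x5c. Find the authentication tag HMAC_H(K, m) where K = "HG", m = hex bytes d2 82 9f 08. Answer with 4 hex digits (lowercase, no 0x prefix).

767d

Key "HG" = 48 47 is 2 bytes ≤ B = 7; zero-pad to 7 bytes: K' = 48 47 00 00 00 00 00.
K' ⊕ ipad = 7e 71 36 36 36 36 36.  K' ⊕ opad = 14 1b 5c 5c 5c 5c 5c.
Inner input = (K'⊕ipad) ∥ m = 7e 71 36 36 36 36 36 ∥ d2 82 9f 08.
Inner hash: even-index sum = 426 mod 256 = 170; odd-index sum = 590 mod 256 = 78 → aa 4e.
Outer input = (K'⊕opad) ∥ inner = 14 1b 5c 5c 5c 5c 5c ∥ aa 4e.
Outer hash (tag): even-index sum = 374 mod 256 = 118; odd-index sum = 381 mod 256 = 125 → 76 7d.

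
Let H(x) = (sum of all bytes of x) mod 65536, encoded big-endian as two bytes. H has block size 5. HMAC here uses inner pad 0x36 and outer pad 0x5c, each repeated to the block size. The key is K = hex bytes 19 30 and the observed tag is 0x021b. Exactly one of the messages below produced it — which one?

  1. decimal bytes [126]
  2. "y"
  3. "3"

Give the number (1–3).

Key hex bytes 19 30 is 2 bytes ≤ B = 5; zero-pad to 5 bytes: K' = 19 30 00 00 00.
K' ⊕ ipad = 2f 06 36 36 36; K' ⊕ opad = 45 6c 5c 5c 5c.
m1: inner = H(2f 06 36 36 36 7e) = 01 55; tag = H(45 6c 5c 5c 5c 01 55) = 021b ← matches
m2: inner = H(2f 06 36 36 36 79) = 01 50; tag = H(45 6c 5c 5c 5c 01 50) = 0216
m3: inner = H(2f 06 36 36 36 33) = 01 0a; tag = H(45 6c 5c 5c 5c 01 0a) = 01d0

1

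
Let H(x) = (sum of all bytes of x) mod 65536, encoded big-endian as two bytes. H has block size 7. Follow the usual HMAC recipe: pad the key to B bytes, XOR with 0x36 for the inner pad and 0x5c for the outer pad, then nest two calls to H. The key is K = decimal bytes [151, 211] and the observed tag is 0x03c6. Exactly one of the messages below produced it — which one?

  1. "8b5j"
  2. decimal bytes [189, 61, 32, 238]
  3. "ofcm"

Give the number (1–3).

2

Key decimal bytes [151, 211] = 97 d3 is 2 bytes ≤ B = 7; zero-pad to 7 bytes: K' = 97 d3 00 00 00 00 00.
K' ⊕ ipad = a1 e5 36 36 36 36 36; K' ⊕ opad = cb 8f 5c 5c 5c 5c 5c.
m1: inner = H(a1 e5 36 36 36 36 36 38 62 35 6a) = 03 cd; tag = H(cb 8f 5c 5c 5c 5c 5c 03 cd) = 03f6
m2: inner = H(a1 e5 36 36 36 36 36 bd 3d 20 ee) = 04 9c; tag = H(cb 8f 5c 5c 5c 5c 5c 04 9c) = 03c6 ← matches
m3: inner = H(a1 e5 36 36 36 36 36 6f 66 63 6d) = 04 39; tag = H(cb 8f 5c 5c 5c 5c 5c 04 39) = 0363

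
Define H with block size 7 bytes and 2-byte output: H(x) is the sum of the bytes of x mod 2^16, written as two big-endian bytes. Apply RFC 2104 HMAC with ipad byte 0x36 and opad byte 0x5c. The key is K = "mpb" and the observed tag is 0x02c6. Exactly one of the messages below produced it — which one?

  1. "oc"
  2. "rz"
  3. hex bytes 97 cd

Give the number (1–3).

2

Key "mpb" = 6d 70 62 is 3 bytes ≤ B = 7; zero-pad to 7 bytes: K' = 6d 70 62 00 00 00 00.
K' ⊕ ipad = 5b 46 54 36 36 36 36; K' ⊕ opad = 31 2c 3e 5c 5c 5c 5c.
m1: inner = H(5b 46 54 36 36 36 36 6f 63) = 02 9f; tag = H(31 2c 3e 5c 5c 5c 5c 02 9f) = 02ac
m2: inner = H(5b 46 54 36 36 36 36 72 7a) = 02 b9; tag = H(31 2c 3e 5c 5c 5c 5c 02 b9) = 02c6 ← matches
m3: inner = H(5b 46 54 36 36 36 36 97 cd) = 03 31; tag = H(31 2c 3e 5c 5c 5c 5c 03 31) = 023f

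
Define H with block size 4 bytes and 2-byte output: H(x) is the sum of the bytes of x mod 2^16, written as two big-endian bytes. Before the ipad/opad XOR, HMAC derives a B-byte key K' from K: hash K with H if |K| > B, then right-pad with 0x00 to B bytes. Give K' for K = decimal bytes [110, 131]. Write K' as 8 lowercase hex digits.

6e830000

Key decimal bytes [110, 131] = 6e 83 is 2 bytes ≤ B = 4; zero-pad to 4 bytes: K' = 6e 83 00 00.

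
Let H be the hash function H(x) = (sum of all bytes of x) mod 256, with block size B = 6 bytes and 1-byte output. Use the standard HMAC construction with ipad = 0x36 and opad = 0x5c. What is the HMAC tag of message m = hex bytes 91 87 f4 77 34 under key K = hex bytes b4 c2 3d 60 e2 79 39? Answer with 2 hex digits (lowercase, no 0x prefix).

Key hex bytes b4 c2 3d 60 e2 79 39 is 7 bytes > B = 6, so hash it first: H(key) = a7, then zero-pad to 6 bytes: K' = a7 00 00 00 00 00.
K' ⊕ ipad = 91 36 36 36 36 36.  K' ⊕ opad = fb 5c 5c 5c 5c 5c.
Inner input = (K'⊕ipad) ∥ m = 91 36 36 36 36 36 ∥ 91 87 f4 77 34.
Inner hash: sum = 145+54+54+54+54+54+145+135+244+119+52 = 1110; mod 256 = 86 → 56.
Outer input = (K'⊕opad) ∥ inner = fb 5c 5c 5c 5c 5c ∥ 56.
Outer hash (tag): sum = 251+92+92+92+92+92+86 = 797; mod 256 = 29 → 1d.

1d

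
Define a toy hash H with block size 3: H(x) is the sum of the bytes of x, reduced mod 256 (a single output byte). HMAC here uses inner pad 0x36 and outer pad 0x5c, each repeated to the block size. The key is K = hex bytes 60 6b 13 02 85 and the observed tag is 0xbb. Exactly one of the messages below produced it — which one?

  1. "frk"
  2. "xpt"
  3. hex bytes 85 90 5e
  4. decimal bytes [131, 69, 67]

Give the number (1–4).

Key hex bytes 60 6b 13 02 85 is 5 bytes > B = 3, so hash it first: H(key) = 65, then zero-pad to 3 bytes: K' = 65 00 00.
K' ⊕ ipad = 53 36 36; K' ⊕ opad = 39 5c 5c.
m1: inner = H(53 36 36 66 72 6b) = 02; tag = H(39 5c 5c 02) = f3
m2: inner = H(53 36 36 78 70 74) = 1b; tag = H(39 5c 5c 1b) = 0c
m3: inner = H(53 36 36 85 90 5e) = 32; tag = H(39 5c 5c 32) = 23
m4: inner = H(53 36 36 83 45 43) = ca; tag = H(39 5c 5c ca) = bb ← matches

4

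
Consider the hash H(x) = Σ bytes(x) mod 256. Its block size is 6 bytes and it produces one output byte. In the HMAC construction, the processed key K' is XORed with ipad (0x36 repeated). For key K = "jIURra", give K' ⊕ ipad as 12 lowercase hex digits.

Key "jIURra" = 6a 49 55 52 72 61 is exactly B = 6 bytes: K' = 6a 49 55 52 72 61.
XOR each byte with 0x36: 6a⊕36=5c, 49⊕36=7f, 55⊕36=63, 52⊕36=64, 72⊕36=44, 61⊕36=57.

5c7f63644457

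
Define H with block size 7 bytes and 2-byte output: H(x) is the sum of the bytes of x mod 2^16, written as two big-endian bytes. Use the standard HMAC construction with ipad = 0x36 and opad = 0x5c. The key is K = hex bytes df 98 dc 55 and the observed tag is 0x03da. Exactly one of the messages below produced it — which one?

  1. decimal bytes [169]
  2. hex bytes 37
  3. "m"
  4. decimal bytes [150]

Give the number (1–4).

Key hex bytes df 98 dc 55 is 4 bytes ≤ B = 7; zero-pad to 7 bytes: K' = df 98 dc 55 00 00 00.
K' ⊕ ipad = e9 ae ea 63 36 36 36; K' ⊕ opad = 83 c4 80 09 5c 5c 5c.
m1: inner = H(e9 ae ea 63 36 36 36 a9) = 04 2f; tag = H(83 c4 80 09 5c 5c 5c 04 2f) = 0317
m2: inner = H(e9 ae ea 63 36 36 36 37) = 03 bd; tag = H(83 c4 80 09 5c 5c 5c 03 bd) = 03a4
m3: inner = H(e9 ae ea 63 36 36 36 6d) = 03 f3; tag = H(83 c4 80 09 5c 5c 5c 03 f3) = 03da ← matches
m4: inner = H(e9 ae ea 63 36 36 36 96) = 04 1c; tag = H(83 c4 80 09 5c 5c 5c 04 1c) = 0304

3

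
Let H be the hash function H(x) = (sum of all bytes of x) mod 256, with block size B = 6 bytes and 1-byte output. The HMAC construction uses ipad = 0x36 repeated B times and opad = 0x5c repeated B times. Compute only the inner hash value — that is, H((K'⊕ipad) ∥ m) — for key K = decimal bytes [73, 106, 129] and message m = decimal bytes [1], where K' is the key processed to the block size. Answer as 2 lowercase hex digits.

Key decimal bytes [73, 106, 129] = 49 6a 81 is 3 bytes ≤ B = 6; zero-pad to 6 bytes: K' = 49 6a 81 00 00 00.
K' ⊕ ipad = 7f 5c b7 36 36 36.
Inner input = 7f 5c b7 36 36 36 ∥ 01.
Inner hash: sum = 127+92+183+54+54+54+1 = 565; mod 256 = 53 → 35.

35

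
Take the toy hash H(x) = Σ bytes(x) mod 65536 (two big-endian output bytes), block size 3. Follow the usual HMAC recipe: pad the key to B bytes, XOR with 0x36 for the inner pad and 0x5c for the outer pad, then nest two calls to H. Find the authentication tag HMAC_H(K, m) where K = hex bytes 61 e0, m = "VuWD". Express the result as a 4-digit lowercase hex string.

Key hex bytes 61 e0 is 2 bytes ≤ B = 3; zero-pad to 3 bytes: K' = 61 e0 00.
K' ⊕ ipad = 57 d6 36.  K' ⊕ opad = 3d bc 5c.
Inner input = (K'⊕ipad) ∥ m = 57 d6 36 ∥ 56 75 57 44.
Inner hash: sum = 87+214+54+86+117+87+68 = 713 → 02 c9.
Outer input = (K'⊕opad) ∥ inner = 3d bc 5c ∥ 02 c9.
Outer hash (tag): sum = 61+188+92+2+201 = 544 → 02 20.

0220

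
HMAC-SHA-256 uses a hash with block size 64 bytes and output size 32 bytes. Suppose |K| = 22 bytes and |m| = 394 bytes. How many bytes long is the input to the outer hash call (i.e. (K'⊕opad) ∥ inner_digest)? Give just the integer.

96

Key is 22 ≤ 64 bytes, zero-padded: |K'| = 64.
Outer input = (K'⊕opad) ∥ H(inner) → 64 + 32 = 96 bytes.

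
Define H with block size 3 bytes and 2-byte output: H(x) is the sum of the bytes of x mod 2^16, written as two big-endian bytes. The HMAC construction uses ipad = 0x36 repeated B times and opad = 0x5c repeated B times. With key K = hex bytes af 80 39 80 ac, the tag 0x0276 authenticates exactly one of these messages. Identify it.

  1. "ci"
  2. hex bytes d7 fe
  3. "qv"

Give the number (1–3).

3

Key hex bytes af 80 39 80 ac is 5 bytes > B = 3, so hash it first: H(key) = 02 94, then zero-pad to 3 bytes: K' = 02 94 00.
K' ⊕ ipad = 34 a2 36; K' ⊕ opad = 5e c8 5c.
m1: inner = H(34 a2 36 63 69) = 01 d8; tag = H(5e c8 5c 01 d8) = 025b
m2: inner = H(34 a2 36 d7 fe) = 02 e1; tag = H(5e c8 5c 02 e1) = 0265
m3: inner = H(34 a2 36 71 76) = 01 f3; tag = H(5e c8 5c 01 f3) = 0276 ← matches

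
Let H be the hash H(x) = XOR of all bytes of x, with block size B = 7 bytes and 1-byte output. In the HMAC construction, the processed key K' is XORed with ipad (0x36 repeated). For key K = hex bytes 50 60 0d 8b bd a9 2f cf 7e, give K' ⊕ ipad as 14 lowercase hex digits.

Key hex bytes 50 60 0d 8b bd a9 2f cf 7e is 9 bytes > B = 7, so hash it first: H(key) = 3c, then zero-pad to 7 bytes: K' = 3c 00 00 00 00 00 00.
XOR each byte with 0x36: 3c⊕36=0a, 00⊕36=36, 00⊕36=36, 00⊕36=36, 00⊕36=36, 00⊕36=36, 00⊕36=36.

0a363636363636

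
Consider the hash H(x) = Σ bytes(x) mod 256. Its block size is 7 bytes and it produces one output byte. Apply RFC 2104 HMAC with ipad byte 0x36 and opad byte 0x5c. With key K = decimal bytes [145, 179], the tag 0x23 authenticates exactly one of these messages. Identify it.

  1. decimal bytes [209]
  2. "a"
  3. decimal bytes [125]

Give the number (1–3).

Key decimal bytes [145, 179] = 91 b3 is 2 bytes ≤ B = 7; zero-pad to 7 bytes: K' = 91 b3 00 00 00 00 00.
K' ⊕ ipad = a7 85 36 36 36 36 36; K' ⊕ opad = cd ef 5c 5c 5c 5c 5c.
m1: inner = H(a7 85 36 36 36 36 36 d1) = 0b; tag = H(cd ef 5c 5c 5c 5c 5c 0b) = 93
m2: inner = H(a7 85 36 36 36 36 36 61) = 9b; tag = H(cd ef 5c 5c 5c 5c 5c 9b) = 23 ← matches
m3: inner = H(a7 85 36 36 36 36 36 7d) = b7; tag = H(cd ef 5c 5c 5c 5c 5c b7) = 3f

2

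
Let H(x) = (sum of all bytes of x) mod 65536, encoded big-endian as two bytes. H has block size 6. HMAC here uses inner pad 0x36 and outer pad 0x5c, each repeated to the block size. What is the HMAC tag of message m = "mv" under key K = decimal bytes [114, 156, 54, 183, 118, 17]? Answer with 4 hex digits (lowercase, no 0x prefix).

0375

Key decimal bytes [114, 156, 54, 183, 118, 17] = 72 9c 36 b7 76 11 is exactly B = 6 bytes: K' = 72 9c 36 b7 76 11.
K' ⊕ ipad = 44 aa 00 81 40 27.  K' ⊕ opad = 2e c0 6a eb 2a 4d.
Inner input = (K'⊕ipad) ∥ m = 44 aa 00 81 40 27 ∥ 6d 76.
Inner hash: sum = 68+170+0+129+64+39+109+118 = 697 → 02 b9.
Outer input = (K'⊕opad) ∥ inner = 2e c0 6a eb 2a 4d ∥ 02 b9.
Outer hash (tag): sum = 46+192+106+235+42+77+2+185 = 885 → 03 75.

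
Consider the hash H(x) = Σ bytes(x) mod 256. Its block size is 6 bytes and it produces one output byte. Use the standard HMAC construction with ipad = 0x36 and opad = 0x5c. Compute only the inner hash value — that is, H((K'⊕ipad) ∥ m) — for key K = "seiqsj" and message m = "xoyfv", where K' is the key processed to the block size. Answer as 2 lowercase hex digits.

Key "seiqsj" = 73 65 69 71 73 6a is exactly B = 6 bytes: K' = 73 65 69 71 73 6a.
K' ⊕ ipad = 45 53 5f 47 45 5c.
Inner input = 45 53 5f 47 45 5c ∥ 78 6f 79 66 76.
Inner hash: sum = 69+83+95+71+69+92+120+111+121+102+118 = 1051; mod 256 = 27 → 1b.

1b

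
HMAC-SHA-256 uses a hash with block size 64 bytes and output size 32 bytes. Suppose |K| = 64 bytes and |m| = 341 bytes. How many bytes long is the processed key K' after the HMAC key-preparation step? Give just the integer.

Key is 64 ≤ 64 bytes, zero-padded: |K'| = 64.

64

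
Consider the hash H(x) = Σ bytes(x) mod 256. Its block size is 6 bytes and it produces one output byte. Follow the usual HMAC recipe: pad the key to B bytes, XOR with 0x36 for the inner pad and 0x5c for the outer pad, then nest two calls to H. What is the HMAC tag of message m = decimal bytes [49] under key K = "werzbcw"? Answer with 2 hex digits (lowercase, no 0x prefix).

95

Key "werzbcw" = 77 65 72 7a 62 63 77 is 7 bytes > B = 6, so hash it first: H(key) = 04, then zero-pad to 6 bytes: K' = 04 00 00 00 00 00.
K' ⊕ ipad = 32 36 36 36 36 36.  K' ⊕ opad = 58 5c 5c 5c 5c 5c.
Inner input = (K'⊕ipad) ∥ m = 32 36 36 36 36 36 ∥ 31.
Inner hash: sum = 50+54+54+54+54+54+49 = 369; mod 256 = 113 → 71.
Outer input = (K'⊕opad) ∥ inner = 58 5c 5c 5c 5c 5c ∥ 71.
Outer hash (tag): sum = 88+92+92+92+92+92+113 = 661; mod 256 = 149 → 95.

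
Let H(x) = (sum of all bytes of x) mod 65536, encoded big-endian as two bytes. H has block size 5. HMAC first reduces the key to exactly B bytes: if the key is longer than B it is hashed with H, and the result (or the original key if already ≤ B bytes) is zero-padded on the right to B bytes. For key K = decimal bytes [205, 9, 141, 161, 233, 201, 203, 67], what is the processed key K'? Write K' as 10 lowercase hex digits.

04c4000000

|K| = 8 > B = 5, so first hash the key.
H(K): sum = 205+9+141+161+233+201+203+67 = 1220 → 04 c4.
Zero-pad H(K) = 04 c4 to 5 bytes: K' = 04 c4 00 00 00.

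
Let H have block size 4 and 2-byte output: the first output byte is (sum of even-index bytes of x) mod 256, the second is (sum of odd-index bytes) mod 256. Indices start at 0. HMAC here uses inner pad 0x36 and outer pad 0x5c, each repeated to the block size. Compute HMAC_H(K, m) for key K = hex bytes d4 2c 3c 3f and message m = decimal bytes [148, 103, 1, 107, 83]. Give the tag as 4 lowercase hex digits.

Key hex bytes d4 2c 3c 3f is exactly B = 4 bytes: K' = d4 2c 3c 3f.
K' ⊕ ipad = e2 1a 0a 09.  K' ⊕ opad = 88 70 60 63.
Inner input = (K'⊕ipad) ∥ m = e2 1a 0a 09 ∥ 94 67 01 6b 53.
Inner hash: even-index sum = 468 mod 256 = 212; odd-index sum = 245 mod 256 = 245 → d4 f5.
Outer input = (K'⊕opad) ∥ inner = 88 70 60 63 ∥ d4 f5.
Outer hash (tag): even-index sum = 444 mod 256 = 188; odd-index sum = 456 mod 256 = 200 → bc c8.

bcc8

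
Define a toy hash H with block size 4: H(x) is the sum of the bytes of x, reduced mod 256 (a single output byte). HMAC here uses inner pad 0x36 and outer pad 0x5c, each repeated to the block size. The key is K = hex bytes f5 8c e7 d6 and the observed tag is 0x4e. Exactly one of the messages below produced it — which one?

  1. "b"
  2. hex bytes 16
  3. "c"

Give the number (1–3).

1

Key hex bytes f5 8c e7 d6 is exactly B = 4 bytes: K' = f5 8c e7 d6.
K' ⊕ ipad = c3 ba d1 e0; K' ⊕ opad = a9 d0 bb 8a.
m1: inner = H(c3 ba d1 e0 62) = 90; tag = H(a9 d0 bb 8a 90) = 4e ← matches
m2: inner = H(c3 ba d1 e0 16) = 44; tag = H(a9 d0 bb 8a 44) = 02
m3: inner = H(c3 ba d1 e0 63) = 91; tag = H(a9 d0 bb 8a 91) = 4f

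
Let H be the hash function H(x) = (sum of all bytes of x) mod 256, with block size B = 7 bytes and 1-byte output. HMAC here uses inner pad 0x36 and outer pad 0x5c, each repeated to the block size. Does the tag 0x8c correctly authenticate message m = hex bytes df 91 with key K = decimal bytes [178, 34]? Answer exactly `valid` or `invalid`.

Key decimal bytes [178, 34] = b2 22 is 2 bytes ≤ B = 7; zero-pad to 7 bytes: K' = b2 22 00 00 00 00 00.
K' ⊕ ipad = 84 14 36 36 36 36 36; K' ⊕ opad = ee 7e 5c 5c 5c 5c 5c.
Inner hash: sum = 132+20+54+54+54+54+54+223+145 = 790; mod 256 = 22 → 16.
Outer hash (recomputed tag): sum = 238+126+92+92+92+92+92+22 = 846; mod 256 = 78 → 4e.
Recomputed tag = 4e; claimed = 8c → mismatch.

invalid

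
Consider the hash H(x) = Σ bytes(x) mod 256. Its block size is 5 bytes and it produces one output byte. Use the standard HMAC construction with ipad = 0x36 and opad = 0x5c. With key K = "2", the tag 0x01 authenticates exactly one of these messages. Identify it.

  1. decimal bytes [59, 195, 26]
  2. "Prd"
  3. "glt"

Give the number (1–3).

3

Key "2" = 32 is 1 byte ≤ B = 5; zero-pad to 5 bytes: K' = 32 00 00 00 00.
K' ⊕ ipad = 04 36 36 36 36; K' ⊕ opad = 6e 5c 5c 5c 5c.
m1: inner = H(04 36 36 36 36 3b c3 1a) = f4; tag = H(6e 5c 5c 5c 5c f4) = d2
m2: inner = H(04 36 36 36 36 50 72 64) = 02; tag = H(6e 5c 5c 5c 5c 02) = e0
m3: inner = H(04 36 36 36 36 67 6c 74) = 23; tag = H(6e 5c 5c 5c 5c 23) = 01 ← matches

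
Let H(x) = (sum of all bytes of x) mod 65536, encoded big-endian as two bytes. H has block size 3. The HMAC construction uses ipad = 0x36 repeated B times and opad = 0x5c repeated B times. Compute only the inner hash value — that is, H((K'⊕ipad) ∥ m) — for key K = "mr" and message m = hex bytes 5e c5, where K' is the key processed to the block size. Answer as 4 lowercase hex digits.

01f8

Key "mr" = 6d 72 is 2 bytes ≤ B = 3; zero-pad to 3 bytes: K' = 6d 72 00.
K' ⊕ ipad = 5b 44 36.
Inner input = 5b 44 36 ∥ 5e c5.
Inner hash: sum = 91+68+54+94+197 = 504 → 01 f8.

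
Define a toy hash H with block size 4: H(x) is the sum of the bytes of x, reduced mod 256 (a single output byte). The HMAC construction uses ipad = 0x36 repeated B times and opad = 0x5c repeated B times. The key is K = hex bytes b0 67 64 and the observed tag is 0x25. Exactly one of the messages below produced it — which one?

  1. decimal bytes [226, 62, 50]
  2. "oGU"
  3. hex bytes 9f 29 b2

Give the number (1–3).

Key hex bytes b0 67 64 is 3 bytes ≤ B = 4; zero-pad to 4 bytes: K' = b0 67 64 00.
K' ⊕ ipad = 86 51 52 36; K' ⊕ opad = ec 3b 38 5c.
m1: inner = H(86 51 52 36 e2 3e 32) = b1; tag = H(ec 3b 38 5c b1) = 6c
m2: inner = H(86 51 52 36 6f 47 55) = 6a; tag = H(ec 3b 38 5c 6a) = 25 ← matches
m3: inner = H(86 51 52 36 9f 29 b2) = d9; tag = H(ec 3b 38 5c d9) = 94

2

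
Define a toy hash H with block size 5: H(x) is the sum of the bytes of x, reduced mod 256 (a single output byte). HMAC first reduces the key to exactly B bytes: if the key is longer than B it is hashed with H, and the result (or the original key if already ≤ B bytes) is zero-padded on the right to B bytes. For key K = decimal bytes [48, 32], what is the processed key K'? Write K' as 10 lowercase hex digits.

Key decimal bytes [48, 32] = 30 20 is 2 bytes ≤ B = 5; zero-pad to 5 bytes: K' = 30 20 00 00 00.

3020000000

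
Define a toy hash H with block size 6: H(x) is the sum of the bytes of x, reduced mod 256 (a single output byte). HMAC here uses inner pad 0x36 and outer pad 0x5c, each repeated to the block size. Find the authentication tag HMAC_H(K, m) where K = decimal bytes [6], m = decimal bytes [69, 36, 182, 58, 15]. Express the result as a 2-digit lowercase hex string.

cc

Key decimal bytes [6] = 06 is 1 byte ≤ B = 6; zero-pad to 6 bytes: K' = 06 00 00 00 00 00.
K' ⊕ ipad = 30 36 36 36 36 36.  K' ⊕ opad = 5a 5c 5c 5c 5c 5c.
Inner input = (K'⊕ipad) ∥ m = 30 36 36 36 36 36 ∥ 45 24 b6 3a 0f.
Inner hash: sum = 48+54+54+54+54+54+69+36+182+58+15 = 678; mod 256 = 166 → a6.
Outer input = (K'⊕opad) ∥ inner = 5a 5c 5c 5c 5c 5c ∥ a6.
Outer hash (tag): sum = 90+92+92+92+92+92+166 = 716; mod 256 = 204 → cc.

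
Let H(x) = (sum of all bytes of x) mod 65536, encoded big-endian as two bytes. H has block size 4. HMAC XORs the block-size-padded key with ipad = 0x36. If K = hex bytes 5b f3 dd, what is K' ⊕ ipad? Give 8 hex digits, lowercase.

Key hex bytes 5b f3 dd is 3 bytes ≤ B = 4; zero-pad to 4 bytes: K' = 5b f3 dd 00.
XOR each byte with 0x36: 5b⊕36=6d, f3⊕36=c5, dd⊕36=eb, 00⊕36=36.

6dc5eb36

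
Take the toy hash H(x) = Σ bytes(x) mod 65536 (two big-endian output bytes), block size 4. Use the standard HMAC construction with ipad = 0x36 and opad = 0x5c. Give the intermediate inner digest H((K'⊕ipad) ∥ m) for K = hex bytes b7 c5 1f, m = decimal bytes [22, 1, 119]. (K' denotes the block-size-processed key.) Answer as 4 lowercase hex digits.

0261

Key hex bytes b7 c5 1f is 3 bytes ≤ B = 4; zero-pad to 4 bytes: K' = b7 c5 1f 00.
K' ⊕ ipad = 81 f3 29 36.
Inner input = 81 f3 29 36 ∥ 16 01 77.
Inner hash: sum = 129+243+41+54+22+1+119 = 609 → 02 61.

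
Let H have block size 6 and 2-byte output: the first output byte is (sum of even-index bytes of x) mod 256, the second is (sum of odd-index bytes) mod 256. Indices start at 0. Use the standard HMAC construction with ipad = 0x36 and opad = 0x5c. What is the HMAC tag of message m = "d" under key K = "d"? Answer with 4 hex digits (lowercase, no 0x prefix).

Key "d" = 64 is 1 byte ≤ B = 6; zero-pad to 6 bytes: K' = 64 00 00 00 00 00.
K' ⊕ ipad = 52 36 36 36 36 36.  K' ⊕ opad = 38 5c 5c 5c 5c 5c.
Inner input = (K'⊕ipad) ∥ m = 52 36 36 36 36 36 ∥ 64.
Inner hash: even-index sum = 290 mod 256 = 34; odd-index sum = 162 mod 256 = 162 → 22 a2.
Outer input = (K'⊕opad) ∥ inner = 38 5c 5c 5c 5c 5c ∥ 22 a2.
Outer hash (tag): even-index sum = 274 mod 256 = 18; odd-index sum = 438 mod 256 = 182 → 12 b6.

12b6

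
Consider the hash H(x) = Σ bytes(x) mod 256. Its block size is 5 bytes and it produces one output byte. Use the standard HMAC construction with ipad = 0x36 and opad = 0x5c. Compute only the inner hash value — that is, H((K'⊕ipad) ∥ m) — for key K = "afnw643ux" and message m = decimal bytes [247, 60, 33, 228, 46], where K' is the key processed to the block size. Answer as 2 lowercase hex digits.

3e

Key "afnw643ux" = 61 66 6e 77 36 34 33 75 78 is 9 bytes > B = 5, so hash it first: H(key) = 36, then zero-pad to 5 bytes: K' = 36 00 00 00 00.
K' ⊕ ipad = 00 36 36 36 36.
Inner input = 00 36 36 36 36 ∥ f7 3c 21 e4 2e.
Inner hash: sum = 0+54+54+54+54+247+60+33+228+46 = 830; mod 256 = 62 → 3e.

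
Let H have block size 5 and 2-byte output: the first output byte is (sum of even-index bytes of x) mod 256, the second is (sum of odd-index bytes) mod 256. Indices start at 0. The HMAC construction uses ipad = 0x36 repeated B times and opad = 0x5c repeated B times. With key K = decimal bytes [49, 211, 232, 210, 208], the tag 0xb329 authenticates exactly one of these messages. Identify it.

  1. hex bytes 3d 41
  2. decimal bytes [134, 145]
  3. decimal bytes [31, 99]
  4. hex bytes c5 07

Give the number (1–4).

Key decimal bytes [49, 211, 232, 210, 208] = 31 d3 e8 d2 d0 is exactly B = 5 bytes: K' = 31 d3 e8 d2 d0.
K' ⊕ ipad = 07 e5 de e4 e6; K' ⊕ opad = 6d 8f b4 8e 8c.
m1: inner = H(07 e5 de e4 e6 3d 41) = 0c 06; tag = H(6d 8f b4 8e 8c 0c 06) = b329 ← matches
m2: inner = H(07 e5 de e4 e6 86 91) = 5c 4f; tag = H(6d 8f b4 8e 8c 5c 4f) = fc79
m3: inner = H(07 e5 de e4 e6 1f 63) = 2e e8; tag = H(6d 8f b4 8e 8c 2e e8) = 954b
m4: inner = H(07 e5 de e4 e6 c5 07) = d2 8e; tag = H(6d 8f b4 8e 8c d2 8e) = 3bef

1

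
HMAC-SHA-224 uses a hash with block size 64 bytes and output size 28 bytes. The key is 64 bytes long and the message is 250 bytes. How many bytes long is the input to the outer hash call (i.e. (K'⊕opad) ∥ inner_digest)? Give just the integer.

Key is 64 ≤ 64 bytes, zero-padded: |K'| = 64.
Outer input = (K'⊕opad) ∥ H(inner) → 64 + 28 = 92 bytes.

92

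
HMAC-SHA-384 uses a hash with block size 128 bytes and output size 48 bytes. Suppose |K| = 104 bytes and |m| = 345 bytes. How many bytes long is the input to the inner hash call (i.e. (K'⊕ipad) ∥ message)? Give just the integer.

Key is 104 ≤ 128 bytes, zero-padded: |K'| = 128.
Inner input = (K'⊕ipad) ∥ m → 128 + 345 = 473 bytes.

473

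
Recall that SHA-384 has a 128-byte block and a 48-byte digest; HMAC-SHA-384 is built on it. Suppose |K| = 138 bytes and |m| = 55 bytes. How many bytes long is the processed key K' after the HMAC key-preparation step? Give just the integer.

Key is 138 > 128 bytes, so it is hashed to 48 bytes then zero-padded to 128: |K'| = 128.

128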